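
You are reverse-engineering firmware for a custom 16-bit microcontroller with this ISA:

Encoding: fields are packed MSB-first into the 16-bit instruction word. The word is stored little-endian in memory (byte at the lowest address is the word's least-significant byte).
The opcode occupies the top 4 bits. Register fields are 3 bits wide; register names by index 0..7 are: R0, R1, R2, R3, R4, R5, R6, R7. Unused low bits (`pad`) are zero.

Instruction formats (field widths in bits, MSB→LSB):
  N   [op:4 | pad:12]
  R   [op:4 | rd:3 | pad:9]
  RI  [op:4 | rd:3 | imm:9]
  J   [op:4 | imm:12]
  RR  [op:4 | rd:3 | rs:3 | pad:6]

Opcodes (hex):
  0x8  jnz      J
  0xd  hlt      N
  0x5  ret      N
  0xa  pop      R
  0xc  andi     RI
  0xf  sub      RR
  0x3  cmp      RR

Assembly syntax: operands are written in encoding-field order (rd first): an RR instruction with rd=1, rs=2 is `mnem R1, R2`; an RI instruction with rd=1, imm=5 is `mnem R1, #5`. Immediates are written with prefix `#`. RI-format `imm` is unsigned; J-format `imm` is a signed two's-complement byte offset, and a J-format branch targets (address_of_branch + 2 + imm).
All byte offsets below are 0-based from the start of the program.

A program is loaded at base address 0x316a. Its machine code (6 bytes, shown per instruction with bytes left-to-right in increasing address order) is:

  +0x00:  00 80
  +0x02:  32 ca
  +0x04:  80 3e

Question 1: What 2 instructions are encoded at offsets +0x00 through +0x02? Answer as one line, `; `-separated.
jnz #0; andi R5, #50

@+00  little-endian(00 80) = 0x8000
  top 4b → 0x8 → jnz [J]
  imm: (w>>0)&0xfff=0x0 → #0
@+02  little-endian(32 ca) = 0xca32
  top 4b → 0xc → andi [RI]
  rd: (w>>9)&0x7=0x5 → R5
  imm: (w>>0)&0x1ff=0x32 → #50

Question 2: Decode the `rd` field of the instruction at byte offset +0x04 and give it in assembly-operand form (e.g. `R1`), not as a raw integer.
R7

+0x04: 80 3e ⇒ word 0x3e80 (little)
  op=0x3e80>>12=0x3 ⇒ cmp (RR)
  rd: (w>>9)&0x7=0x7 → R7
  rs: (w>>6)&0x7=0x2 → R2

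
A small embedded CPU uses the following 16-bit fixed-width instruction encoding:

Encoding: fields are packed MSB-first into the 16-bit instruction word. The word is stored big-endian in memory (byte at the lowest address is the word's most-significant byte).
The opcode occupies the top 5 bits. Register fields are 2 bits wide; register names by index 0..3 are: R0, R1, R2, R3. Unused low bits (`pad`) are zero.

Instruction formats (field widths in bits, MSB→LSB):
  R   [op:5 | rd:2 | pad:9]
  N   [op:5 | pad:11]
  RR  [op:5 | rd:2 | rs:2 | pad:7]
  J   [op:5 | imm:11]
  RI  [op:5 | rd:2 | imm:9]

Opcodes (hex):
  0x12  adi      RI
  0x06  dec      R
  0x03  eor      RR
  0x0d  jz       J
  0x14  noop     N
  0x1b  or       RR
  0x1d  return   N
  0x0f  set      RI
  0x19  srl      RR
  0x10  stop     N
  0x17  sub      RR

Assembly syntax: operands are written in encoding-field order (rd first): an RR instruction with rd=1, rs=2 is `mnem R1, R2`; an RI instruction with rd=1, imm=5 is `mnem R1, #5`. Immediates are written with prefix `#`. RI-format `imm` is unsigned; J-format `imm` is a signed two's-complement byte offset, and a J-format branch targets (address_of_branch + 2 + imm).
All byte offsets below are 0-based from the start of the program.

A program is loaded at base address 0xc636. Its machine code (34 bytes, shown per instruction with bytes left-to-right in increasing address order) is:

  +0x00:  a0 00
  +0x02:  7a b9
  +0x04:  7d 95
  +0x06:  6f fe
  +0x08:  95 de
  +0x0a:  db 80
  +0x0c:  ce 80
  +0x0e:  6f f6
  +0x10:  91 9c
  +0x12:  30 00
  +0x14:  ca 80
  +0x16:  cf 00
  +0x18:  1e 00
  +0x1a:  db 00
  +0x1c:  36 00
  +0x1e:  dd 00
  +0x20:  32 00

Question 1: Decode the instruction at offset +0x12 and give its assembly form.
dec R0

@+12  big-endian(30 00) = 0x3000
  op=0x3000>>11=0x6 ⇒ dec (R)
  [10:9] rd=0 = R0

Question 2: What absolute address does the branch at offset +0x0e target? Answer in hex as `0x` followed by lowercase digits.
@+0e  big-endian(6f f6) = 0x6ff6
  opcode bits[15:11]=0xd: jz/J
  imm: (w>>0)&0x7ff=0x7f6 (s11→-10) → #-10
  target = base 0xc636 + off 0x0e + 2 + imm -10 = 0xc63c

0xc63c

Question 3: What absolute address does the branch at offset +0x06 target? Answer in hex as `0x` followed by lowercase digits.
0xc63c

@+06  big-endian(6f fe) = 0x6ffe
  opcode bits[15:11]=0xd: jz/J
  imm@[10:0]=0x7fe (s11→-2) ⇒ #-2
  target = base 0xc636 + off 0x06 + 2 + imm -2 = 0xc63c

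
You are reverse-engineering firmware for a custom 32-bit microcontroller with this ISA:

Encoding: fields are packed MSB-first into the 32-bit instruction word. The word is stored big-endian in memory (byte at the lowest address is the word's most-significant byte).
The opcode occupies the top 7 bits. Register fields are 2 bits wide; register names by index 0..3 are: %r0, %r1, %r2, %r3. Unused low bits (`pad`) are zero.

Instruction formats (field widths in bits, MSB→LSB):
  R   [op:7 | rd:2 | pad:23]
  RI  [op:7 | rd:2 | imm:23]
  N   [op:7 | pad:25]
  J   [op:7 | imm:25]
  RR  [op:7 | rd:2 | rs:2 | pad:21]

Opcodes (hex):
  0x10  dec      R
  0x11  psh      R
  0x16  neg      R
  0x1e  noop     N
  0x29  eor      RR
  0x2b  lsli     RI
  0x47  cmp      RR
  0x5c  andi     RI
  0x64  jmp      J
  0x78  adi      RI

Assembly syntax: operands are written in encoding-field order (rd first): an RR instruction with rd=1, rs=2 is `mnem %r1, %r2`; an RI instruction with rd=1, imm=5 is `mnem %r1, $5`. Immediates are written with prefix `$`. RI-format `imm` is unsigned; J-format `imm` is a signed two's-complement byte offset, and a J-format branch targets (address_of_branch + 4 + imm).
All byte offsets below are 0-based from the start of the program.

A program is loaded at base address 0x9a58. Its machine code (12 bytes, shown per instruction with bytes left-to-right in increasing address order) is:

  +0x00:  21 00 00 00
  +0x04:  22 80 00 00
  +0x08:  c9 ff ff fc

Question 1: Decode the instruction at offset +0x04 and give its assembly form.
@+04  big-endian(22 80 00 00) = 0x22800000
  opcode bits[31:25]=0x11: psh/R
  rd: (w>>23)&0x3=0x1 → %r1

psh %r1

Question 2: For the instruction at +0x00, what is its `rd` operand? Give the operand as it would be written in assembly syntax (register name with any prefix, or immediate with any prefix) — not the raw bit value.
%r2

@+00  big-endian(21 00 00 00) = 0x21000000
  op=0x21000000>>25=0x10 ⇒ dec (R)
  [24:23] rd=2 = %r2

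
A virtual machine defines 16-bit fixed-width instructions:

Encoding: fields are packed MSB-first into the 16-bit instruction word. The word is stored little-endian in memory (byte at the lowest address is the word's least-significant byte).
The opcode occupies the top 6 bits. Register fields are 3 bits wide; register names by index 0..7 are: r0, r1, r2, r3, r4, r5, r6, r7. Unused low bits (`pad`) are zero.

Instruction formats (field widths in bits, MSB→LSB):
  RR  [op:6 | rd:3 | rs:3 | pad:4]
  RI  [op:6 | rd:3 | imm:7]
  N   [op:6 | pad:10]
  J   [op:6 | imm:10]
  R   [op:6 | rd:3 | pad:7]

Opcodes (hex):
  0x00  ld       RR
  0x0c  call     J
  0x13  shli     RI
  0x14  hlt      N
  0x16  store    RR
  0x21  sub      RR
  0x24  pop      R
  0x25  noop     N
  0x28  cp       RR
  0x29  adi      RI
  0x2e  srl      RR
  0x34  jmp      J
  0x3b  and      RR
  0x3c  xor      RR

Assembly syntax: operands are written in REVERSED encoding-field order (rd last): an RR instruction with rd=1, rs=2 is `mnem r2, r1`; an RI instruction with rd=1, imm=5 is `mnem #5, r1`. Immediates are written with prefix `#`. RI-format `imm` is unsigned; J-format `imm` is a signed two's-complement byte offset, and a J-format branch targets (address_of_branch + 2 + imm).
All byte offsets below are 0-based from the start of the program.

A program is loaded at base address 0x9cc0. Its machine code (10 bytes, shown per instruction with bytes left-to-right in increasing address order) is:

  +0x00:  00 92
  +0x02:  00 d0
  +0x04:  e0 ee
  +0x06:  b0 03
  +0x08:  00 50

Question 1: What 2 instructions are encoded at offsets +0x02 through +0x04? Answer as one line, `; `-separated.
jmp #0; and r6, r5

[02] 00 d0 → 0xd000
  top 6b → 0x34 → jmp [J]
  imm: (w>>0)&0x3ff=0x0 → #0
[04] e0 ee → 0xeee0
  top 6b → 0x3b → and [RR]
  rd: (w>>7)&0x7=0x5 → r5
  rs: (w>>4)&0x7=0x6 → r6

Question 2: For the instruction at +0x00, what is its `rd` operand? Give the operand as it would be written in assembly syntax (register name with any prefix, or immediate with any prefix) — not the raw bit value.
off 0x00: read 00 92 as little → 0x9200
  op=0x9200>>10=0x24 ⇒ pop (R)
  rd@[9:7]=0x4 ⇒ r4

r4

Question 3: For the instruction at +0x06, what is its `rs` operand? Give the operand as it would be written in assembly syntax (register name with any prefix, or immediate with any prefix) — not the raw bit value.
r3

[06] b0 03 → 0x03b0
  op=0x03b0>>10=0x0 ⇒ ld (RR)
  rd: (w>>7)&0x7=0x7 → r7
  rs: (w>>4)&0x7=0x3 → r3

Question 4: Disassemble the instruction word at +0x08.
hlt

[08] 00 50 → 0x5000
  top 6b → 0x14 → hlt [N]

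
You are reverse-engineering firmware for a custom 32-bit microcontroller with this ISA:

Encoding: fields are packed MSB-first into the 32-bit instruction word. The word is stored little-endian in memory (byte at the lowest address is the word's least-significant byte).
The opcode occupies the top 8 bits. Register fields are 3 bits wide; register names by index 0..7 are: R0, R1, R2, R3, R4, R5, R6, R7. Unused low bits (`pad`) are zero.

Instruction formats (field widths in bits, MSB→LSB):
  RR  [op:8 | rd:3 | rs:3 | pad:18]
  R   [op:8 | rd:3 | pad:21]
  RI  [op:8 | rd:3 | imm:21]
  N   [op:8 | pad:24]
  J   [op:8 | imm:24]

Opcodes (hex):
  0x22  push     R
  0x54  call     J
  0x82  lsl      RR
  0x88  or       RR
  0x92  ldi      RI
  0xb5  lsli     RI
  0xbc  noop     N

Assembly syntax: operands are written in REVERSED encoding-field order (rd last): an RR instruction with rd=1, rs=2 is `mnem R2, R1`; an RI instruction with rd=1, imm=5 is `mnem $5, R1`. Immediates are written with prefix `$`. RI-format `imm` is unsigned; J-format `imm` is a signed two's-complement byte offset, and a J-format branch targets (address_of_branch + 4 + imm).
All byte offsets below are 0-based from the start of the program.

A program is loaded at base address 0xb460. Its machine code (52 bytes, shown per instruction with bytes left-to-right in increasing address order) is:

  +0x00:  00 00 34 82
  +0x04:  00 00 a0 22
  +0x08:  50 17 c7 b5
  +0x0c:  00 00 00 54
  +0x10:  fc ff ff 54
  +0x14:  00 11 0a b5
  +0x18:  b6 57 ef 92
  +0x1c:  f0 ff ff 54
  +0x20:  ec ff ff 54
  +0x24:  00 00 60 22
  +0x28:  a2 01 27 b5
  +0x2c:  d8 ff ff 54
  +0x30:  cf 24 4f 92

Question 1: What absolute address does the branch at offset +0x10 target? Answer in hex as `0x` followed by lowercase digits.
0xb470

off 0x10: read fc ff ff 54 as little → 0x54fffffc
  op=0x54fffffc>>24=0x54 ⇒ call (J)
  [23:0] imm=16777212 (s24→-4) = $-4
  target = base 0xb460 + off 0x10 + 4 + imm -4 = 0xb470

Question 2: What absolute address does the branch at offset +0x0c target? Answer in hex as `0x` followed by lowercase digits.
0xb470

@+0c  little-endian(00 00 00 54) = 0x54000000
  opcode bits[31:24]=0x54: call/J
  [23:0] imm=0 = $0
  target = base 0xb460 + off 0x0c + 4 + imm 0 = 0xb470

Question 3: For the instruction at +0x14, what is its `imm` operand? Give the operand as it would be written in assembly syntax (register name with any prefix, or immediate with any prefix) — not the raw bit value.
+0x14: 00 11 0a b5 ⇒ word 0xb50a1100 (little)
  op=0xb50a1100>>24=0xb5 ⇒ lsli (RI)
  rd@[23:21]=0x0 ⇒ R0
  imm@[20:0]=0xa1100 ⇒ $659712

$659712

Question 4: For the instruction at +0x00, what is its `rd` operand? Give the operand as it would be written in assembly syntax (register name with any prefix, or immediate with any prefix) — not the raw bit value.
R1

[00] 00 00 34 82 → 0x82340000
  op=0x82340000>>24=0x82 ⇒ lsl (RR)
  rd@[23:21]=0x1 ⇒ R1
  rs@[20:18]=0x5 ⇒ R5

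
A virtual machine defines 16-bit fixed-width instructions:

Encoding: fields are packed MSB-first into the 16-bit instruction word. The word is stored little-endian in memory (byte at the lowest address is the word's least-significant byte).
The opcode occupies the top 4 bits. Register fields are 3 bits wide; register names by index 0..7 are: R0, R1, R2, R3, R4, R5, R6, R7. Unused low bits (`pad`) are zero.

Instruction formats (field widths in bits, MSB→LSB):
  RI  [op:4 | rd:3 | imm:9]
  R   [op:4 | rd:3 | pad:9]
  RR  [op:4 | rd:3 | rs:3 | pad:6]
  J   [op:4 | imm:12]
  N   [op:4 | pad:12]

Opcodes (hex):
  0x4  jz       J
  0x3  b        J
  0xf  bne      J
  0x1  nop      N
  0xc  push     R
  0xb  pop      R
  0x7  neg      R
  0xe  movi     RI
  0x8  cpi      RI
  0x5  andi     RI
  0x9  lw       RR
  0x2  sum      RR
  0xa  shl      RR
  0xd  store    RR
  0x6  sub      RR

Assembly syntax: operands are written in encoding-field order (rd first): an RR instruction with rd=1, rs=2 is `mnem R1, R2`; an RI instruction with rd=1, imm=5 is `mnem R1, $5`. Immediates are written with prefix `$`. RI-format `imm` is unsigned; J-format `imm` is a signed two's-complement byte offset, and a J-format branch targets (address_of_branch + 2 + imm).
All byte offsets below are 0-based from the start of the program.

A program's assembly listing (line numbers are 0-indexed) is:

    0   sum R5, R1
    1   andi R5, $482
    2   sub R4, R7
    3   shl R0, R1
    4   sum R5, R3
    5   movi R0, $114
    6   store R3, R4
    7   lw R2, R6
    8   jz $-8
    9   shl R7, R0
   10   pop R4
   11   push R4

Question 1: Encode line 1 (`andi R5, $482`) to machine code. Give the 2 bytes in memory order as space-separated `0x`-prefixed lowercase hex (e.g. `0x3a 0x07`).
0xe2 0x5b

line 1 (andi): pack op=0x5:4|rd=5:3|imm=482:9 = 0x5be2; little→ e2 5b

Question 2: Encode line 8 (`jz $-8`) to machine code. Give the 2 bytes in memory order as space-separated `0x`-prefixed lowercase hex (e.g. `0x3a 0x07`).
0xf8 0x4f

L8: jz op=0x4:4|imm=-8:12 ⇒ 0x4ff8 ⇒ little f8 4f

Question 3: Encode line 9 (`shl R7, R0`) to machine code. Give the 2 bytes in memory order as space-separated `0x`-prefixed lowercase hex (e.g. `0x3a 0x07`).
0x00 0xae

L9: shl op=0xa:4|rd=7:3|rs=0:3|pad=0:6 ⇒ 0xae00 ⇒ little 00 ae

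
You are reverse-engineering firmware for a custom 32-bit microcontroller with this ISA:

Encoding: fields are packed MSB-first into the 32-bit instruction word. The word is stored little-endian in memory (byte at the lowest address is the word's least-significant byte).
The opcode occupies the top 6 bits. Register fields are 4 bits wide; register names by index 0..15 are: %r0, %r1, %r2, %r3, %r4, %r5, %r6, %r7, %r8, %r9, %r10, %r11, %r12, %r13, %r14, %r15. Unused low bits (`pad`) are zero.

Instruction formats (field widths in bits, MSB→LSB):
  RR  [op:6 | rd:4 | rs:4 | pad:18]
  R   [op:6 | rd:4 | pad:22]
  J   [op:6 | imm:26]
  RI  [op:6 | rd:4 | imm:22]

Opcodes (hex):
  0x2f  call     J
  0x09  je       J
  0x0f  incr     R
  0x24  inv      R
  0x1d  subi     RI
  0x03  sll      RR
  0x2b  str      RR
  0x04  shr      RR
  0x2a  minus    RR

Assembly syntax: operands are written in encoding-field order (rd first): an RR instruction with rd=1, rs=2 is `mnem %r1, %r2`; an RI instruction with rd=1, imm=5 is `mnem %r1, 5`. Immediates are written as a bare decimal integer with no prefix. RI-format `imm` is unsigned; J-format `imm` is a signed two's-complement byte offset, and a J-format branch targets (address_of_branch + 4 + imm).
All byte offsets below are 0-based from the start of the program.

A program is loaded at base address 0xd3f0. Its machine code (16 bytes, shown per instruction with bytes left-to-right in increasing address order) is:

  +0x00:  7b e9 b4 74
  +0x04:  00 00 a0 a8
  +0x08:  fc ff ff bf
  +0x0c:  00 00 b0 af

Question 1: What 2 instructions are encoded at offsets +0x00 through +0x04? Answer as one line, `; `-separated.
subi %r2, 3467643; minus %r2, %r8

@+00  little-endian(7b e9 b4 74) = 0x74b4e97b
  op=0x74b4e97b>>26=0x1d ⇒ subi (RI)
  [25:22] rd=2 = %r2
  [21:0] imm=3467643 = 3467643
@+04  little-endian(00 00 a0 a8) = 0xa8a00000
  op=0xa8a00000>>26=0x2a ⇒ minus (RR)
  [25:22] rd=2 = %r2
  [21:18] rs=8 = %r8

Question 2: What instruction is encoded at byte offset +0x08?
off 0x08: read fc ff ff bf as little → 0xbffffffc
  top 6b → 0x2f → call [J]
  [25:0] imm=67108860 (s26→-4) = -4

call -4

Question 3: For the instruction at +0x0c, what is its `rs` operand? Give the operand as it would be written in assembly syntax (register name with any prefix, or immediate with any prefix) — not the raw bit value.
[0c] 00 00 b0 af → 0xafb00000
  op=0xafb00000>>26=0x2b ⇒ str (RR)
  [25:22] rd=14 = %r14
  [21:18] rs=12 = %r12

%r12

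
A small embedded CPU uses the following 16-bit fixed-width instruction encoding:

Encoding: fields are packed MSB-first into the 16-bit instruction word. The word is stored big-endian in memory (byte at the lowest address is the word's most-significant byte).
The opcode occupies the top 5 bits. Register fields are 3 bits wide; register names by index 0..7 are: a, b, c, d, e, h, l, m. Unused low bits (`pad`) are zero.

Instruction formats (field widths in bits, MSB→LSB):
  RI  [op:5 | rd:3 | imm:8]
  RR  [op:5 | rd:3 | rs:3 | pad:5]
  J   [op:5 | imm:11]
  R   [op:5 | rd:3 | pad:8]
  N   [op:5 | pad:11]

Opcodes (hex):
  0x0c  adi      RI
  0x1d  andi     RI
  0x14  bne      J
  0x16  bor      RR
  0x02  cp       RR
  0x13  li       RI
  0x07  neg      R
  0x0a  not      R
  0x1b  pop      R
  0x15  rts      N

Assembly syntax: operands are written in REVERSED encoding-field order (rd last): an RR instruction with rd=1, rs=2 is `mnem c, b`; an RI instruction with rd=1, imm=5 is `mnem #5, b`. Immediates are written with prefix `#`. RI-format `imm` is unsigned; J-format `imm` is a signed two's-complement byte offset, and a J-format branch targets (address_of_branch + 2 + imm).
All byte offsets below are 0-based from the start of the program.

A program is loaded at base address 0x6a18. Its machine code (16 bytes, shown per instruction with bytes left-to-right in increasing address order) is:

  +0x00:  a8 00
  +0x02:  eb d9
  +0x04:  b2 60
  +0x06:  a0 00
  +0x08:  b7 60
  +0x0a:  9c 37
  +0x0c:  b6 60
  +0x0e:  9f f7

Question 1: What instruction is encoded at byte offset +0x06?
+0x06: a0 00 ⇒ word 0xa000 (big)
  opcode bits[15:11]=0x14: bne/J
  imm: (w>>0)&0x7ff=0x0 → #0

bne #0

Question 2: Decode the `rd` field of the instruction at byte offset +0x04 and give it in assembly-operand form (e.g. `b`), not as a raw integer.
off 0x04: read b2 60 as big → 0xb260
  top 5b → 0x16 → bor [RR]
  [10:8] rd=2 = c
  [7:5] rs=3 = d

c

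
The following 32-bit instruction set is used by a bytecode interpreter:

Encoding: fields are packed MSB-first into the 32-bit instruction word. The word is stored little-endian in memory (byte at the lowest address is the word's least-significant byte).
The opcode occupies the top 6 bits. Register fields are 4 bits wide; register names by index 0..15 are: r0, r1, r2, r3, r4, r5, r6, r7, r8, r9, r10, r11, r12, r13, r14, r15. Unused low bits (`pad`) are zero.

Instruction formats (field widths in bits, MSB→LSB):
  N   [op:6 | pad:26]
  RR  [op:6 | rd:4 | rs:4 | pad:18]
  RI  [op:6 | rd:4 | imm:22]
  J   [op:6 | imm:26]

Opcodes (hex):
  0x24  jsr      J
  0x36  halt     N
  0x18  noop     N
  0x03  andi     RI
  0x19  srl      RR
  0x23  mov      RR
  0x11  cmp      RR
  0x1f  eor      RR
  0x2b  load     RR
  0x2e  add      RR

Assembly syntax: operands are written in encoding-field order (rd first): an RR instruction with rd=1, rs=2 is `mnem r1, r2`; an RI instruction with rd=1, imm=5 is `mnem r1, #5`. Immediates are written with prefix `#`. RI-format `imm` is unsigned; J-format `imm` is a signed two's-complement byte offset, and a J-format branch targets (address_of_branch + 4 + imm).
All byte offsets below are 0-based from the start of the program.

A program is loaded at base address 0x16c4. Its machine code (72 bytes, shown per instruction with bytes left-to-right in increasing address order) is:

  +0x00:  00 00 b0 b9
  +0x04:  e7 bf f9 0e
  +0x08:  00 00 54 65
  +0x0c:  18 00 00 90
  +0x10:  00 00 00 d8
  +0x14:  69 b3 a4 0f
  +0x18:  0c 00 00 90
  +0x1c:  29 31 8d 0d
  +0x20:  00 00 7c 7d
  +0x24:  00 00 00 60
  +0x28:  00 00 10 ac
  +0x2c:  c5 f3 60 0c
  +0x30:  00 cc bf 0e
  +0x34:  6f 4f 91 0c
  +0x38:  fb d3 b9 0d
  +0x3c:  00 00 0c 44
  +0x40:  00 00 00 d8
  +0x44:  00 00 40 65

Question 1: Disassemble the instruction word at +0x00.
add r6, r12

[00] 00 00 b0 b9 → 0xb9b00000
  op=0xb9b00000>>26=0x2e ⇒ add (RR)
  rd: (w>>22)&0xf=0x6 → r6
  rs: (w>>18)&0xf=0xc → r12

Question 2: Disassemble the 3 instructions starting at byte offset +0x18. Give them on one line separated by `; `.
jsr #12; andi r6, #864553; eor r5, r15

@+18  little-endian(0c 00 00 90) = 0x9000000c
  opcode bits[31:26]=0x24: jsr/J
  imm@[25:0]=0xc ⇒ #12
@+1c  little-endian(29 31 8d 0d) = 0x0d8d3129
  opcode bits[31:26]=0x3: andi/RI
  rd@[25:22]=0x6 ⇒ r6
  imm@[21:0]=0xd3129 ⇒ #864553
@+20  little-endian(00 00 7c 7d) = 0x7d7c0000
  opcode bits[31:26]=0x1f: eor/RR
  rd@[25:22]=0x5 ⇒ r5
  rs@[21:18]=0xf ⇒ r15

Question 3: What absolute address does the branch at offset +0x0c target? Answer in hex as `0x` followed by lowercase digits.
+0x0c: 18 00 00 90 ⇒ word 0x90000018 (little)
  top 6b → 0x24 → jsr [J]
  [25:0] imm=24 = #24
  target = base 0x16c4 + off 0x0c + 4 + imm 24 = 0x16ec

0x16ec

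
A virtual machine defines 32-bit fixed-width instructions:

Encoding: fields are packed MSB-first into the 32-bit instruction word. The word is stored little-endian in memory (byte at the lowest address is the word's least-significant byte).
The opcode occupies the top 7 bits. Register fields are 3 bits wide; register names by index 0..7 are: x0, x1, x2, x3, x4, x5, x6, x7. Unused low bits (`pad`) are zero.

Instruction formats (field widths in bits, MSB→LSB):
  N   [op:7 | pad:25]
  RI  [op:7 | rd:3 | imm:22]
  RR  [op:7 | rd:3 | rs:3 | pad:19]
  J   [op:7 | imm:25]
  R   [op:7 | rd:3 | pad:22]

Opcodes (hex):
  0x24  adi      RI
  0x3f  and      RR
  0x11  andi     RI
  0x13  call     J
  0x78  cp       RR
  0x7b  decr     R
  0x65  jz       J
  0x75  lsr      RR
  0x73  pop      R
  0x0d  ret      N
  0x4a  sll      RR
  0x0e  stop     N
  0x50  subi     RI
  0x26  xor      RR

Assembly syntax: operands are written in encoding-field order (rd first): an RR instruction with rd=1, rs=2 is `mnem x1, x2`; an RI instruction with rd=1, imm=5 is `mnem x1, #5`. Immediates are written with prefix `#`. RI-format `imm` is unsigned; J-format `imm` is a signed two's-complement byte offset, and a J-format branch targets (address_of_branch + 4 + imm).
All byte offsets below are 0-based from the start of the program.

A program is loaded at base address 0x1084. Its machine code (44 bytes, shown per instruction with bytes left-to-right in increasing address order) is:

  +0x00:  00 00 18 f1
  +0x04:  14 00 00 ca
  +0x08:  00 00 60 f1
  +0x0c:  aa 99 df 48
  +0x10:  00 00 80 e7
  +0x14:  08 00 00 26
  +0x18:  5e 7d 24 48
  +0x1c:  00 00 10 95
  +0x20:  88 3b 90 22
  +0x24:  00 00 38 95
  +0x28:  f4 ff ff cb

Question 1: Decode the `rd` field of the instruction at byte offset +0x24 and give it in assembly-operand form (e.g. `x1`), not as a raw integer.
x4

off 0x24: read 00 00 38 95 as little → 0x95380000
  top 7b → 0x4a → sll [RR]
  rd: (w>>22)&0x7=0x4 → x4
  rs: (w>>19)&0x7=0x7 → x7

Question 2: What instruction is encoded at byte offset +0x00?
cp x4, x3

@+00  little-endian(00 00 18 f1) = 0xf1180000
  top 7b → 0x78 → cp [RR]
  rd@[24:22]=0x4 ⇒ x4
  rs@[21:19]=0x3 ⇒ x3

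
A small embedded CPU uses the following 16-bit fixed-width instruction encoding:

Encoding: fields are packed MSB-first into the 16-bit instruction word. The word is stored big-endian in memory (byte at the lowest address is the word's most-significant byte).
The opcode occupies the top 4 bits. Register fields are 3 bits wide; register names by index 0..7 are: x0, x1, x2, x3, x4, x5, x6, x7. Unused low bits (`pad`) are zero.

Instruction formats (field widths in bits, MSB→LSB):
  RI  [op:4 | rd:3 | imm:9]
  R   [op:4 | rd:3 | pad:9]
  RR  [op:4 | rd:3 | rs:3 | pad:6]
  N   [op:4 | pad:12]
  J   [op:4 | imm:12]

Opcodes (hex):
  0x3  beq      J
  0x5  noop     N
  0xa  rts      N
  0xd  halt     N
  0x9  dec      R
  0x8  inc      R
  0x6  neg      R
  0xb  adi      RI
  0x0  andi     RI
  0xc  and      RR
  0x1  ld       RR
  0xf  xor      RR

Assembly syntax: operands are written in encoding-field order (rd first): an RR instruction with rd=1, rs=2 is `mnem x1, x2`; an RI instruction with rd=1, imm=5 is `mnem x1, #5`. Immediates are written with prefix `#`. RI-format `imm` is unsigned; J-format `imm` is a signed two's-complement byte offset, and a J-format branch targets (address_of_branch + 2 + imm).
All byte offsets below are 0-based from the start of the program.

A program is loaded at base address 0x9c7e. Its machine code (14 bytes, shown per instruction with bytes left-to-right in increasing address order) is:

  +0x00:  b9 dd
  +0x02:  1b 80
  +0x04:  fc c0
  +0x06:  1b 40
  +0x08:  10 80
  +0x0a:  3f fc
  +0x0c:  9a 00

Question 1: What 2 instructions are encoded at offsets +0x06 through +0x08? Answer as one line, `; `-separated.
ld x5, x5; ld x0, x2

@+06  big-endian(1b 40) = 0x1b40
  top 4b → 0x1 → ld [RR]
  rd@[11:9]=0x5 ⇒ x5
  rs@[8:6]=0x5 ⇒ x5
@+08  big-endian(10 80) = 0x1080
  top 4b → 0x1 → ld [RR]
  rd@[11:9]=0x0 ⇒ x0
  rs@[8:6]=0x2 ⇒ x2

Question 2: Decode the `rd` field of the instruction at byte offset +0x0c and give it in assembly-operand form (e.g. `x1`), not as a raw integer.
x5

+0x0c: 9a 00 ⇒ word 0x9a00 (big)
  opcode bits[15:12]=0x9: dec/R
  rd: (w>>9)&0x7=0x5 → x5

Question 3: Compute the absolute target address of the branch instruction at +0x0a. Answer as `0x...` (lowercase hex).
0x9c86

+0x0a: 3f fc ⇒ word 0x3ffc (big)
  opcode bits[15:12]=0x3: beq/J
  [11:0] imm=4092 (s12→-4) = #-4
  target = base 0x9c7e + off 0x0a + 2 + imm -4 = 0x9c86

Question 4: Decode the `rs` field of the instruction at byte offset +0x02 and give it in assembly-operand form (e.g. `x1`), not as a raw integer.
@+02  big-endian(1b 80) = 0x1b80
  op=0x1b80>>12=0x1 ⇒ ld (RR)
  rd: (w>>9)&0x7=0x5 → x5
  rs: (w>>6)&0x7=0x6 → x6

x6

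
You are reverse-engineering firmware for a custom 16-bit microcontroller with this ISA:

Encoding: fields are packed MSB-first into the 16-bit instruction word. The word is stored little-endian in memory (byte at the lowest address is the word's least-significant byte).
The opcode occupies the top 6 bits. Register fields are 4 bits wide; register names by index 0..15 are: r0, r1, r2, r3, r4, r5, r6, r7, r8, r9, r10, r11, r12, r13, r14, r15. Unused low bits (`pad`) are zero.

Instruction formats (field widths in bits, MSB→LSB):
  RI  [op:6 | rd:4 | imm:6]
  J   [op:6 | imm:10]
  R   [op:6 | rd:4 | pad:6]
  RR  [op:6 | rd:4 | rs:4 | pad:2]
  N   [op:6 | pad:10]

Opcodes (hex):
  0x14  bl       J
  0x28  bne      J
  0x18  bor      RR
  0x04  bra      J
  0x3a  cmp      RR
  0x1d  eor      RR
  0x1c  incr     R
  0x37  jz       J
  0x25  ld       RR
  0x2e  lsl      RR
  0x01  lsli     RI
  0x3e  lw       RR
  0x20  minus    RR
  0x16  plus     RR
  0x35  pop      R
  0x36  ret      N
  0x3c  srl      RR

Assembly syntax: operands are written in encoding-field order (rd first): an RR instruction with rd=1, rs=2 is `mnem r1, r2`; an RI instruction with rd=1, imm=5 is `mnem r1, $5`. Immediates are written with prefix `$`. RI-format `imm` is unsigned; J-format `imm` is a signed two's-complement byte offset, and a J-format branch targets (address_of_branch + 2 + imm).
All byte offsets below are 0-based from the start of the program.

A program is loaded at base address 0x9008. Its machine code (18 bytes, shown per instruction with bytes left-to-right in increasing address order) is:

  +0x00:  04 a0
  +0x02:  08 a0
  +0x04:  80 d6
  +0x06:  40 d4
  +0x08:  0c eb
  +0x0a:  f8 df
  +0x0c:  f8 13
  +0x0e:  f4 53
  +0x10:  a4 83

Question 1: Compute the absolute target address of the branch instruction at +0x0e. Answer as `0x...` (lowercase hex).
+0x0e: f4 53 ⇒ word 0x53f4 (little)
  opcode bits[15:10]=0x14: bl/J
  imm@[9:0]=0x3f4 (s10→-12) ⇒ $-12
  target = base 0x9008 + off 0x0e + 2 + imm -12 = 0x900c

0x900c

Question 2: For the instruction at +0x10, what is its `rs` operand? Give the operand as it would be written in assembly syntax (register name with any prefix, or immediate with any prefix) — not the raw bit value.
off 0x10: read a4 83 as little → 0x83a4
  op=0x83a4>>10=0x20 ⇒ minus (RR)
  rd: (w>>6)&0xf=0xe → r14
  rs: (w>>2)&0xf=0x9 → r9

r9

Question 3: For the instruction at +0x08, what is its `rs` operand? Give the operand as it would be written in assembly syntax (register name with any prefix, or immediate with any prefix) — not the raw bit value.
[08] 0c eb → 0xeb0c
  top 6b → 0x3a → cmp [RR]
  rd@[9:6]=0xc ⇒ r12
  rs@[5:2]=0x3 ⇒ r3

r3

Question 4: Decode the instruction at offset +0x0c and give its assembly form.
[0c] f8 13 → 0x13f8
  opcode bits[15:10]=0x4: bra/J
  [9:0] imm=1016 (s10→-8) = $-8

bra $-8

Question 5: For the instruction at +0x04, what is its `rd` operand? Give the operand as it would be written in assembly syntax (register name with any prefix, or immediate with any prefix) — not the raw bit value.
r10

off 0x04: read 80 d6 as little → 0xd680
  op=0xd680>>10=0x35 ⇒ pop (R)
  rd@[9:6]=0xa ⇒ r10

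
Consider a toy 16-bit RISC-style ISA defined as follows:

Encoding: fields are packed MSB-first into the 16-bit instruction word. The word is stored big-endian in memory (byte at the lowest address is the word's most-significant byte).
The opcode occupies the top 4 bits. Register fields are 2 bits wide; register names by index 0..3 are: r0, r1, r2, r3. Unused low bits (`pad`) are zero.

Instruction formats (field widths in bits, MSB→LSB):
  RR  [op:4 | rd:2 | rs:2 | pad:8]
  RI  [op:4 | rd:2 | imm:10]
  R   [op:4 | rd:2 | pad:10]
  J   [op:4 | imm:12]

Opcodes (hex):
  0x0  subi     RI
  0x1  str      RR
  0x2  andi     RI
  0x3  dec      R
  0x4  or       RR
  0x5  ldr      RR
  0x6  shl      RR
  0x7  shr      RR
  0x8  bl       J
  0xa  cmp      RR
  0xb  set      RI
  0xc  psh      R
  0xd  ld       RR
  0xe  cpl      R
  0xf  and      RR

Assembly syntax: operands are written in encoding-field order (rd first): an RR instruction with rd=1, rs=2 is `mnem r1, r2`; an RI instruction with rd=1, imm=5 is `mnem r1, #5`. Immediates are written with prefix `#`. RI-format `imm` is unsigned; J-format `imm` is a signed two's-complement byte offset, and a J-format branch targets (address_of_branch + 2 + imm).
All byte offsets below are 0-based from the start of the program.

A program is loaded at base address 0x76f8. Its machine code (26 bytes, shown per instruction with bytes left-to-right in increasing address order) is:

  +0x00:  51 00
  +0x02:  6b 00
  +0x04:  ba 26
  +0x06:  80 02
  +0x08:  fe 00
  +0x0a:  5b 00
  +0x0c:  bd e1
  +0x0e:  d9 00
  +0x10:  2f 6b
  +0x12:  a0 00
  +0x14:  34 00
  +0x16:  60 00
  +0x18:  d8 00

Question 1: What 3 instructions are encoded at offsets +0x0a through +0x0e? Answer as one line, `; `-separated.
@+0a  big-endian(5b 00) = 0x5b00
  top 4b → 0x5 → ldr [RR]
  rd@[11:10]=0x2 ⇒ r2
  rs@[9:8]=0x3 ⇒ r3
@+0c  big-endian(bd e1) = 0xbde1
  top 4b → 0xb → set [RI]
  rd@[11:10]=0x3 ⇒ r3
  imm@[9:0]=0x1e1 ⇒ #481
@+0e  big-endian(d9 00) = 0xd900
  top 4b → 0xd → ld [RR]
  rd@[11:10]=0x2 ⇒ r2
  rs@[9:8]=0x1 ⇒ r1

ldr r2, r3; set r3, #481; ld r2, r1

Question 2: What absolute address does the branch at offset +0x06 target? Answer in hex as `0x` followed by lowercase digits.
0x7702

[06] 80 02 → 0x8002
  op=0x8002>>12=0x8 ⇒ bl (J)
  [11:0] imm=2 = #2
  target = base 0x76f8 + off 0x06 + 2 + imm 2 = 0x7702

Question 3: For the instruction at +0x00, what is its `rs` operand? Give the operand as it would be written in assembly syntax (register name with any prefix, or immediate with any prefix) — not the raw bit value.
r1

off 0x00: read 51 00 as big → 0x5100
  top 4b → 0x5 → ldr [RR]
  rd: (w>>10)&0x3=0x0 → r0
  rs: (w>>8)&0x3=0x1 → r1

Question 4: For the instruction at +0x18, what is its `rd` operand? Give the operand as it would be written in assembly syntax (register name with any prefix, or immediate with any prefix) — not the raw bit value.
r2

[18] d8 00 → 0xd800
  op=0xd800>>12=0xd ⇒ ld (RR)
  [11:10] rd=2 = r2
  [9:8] rs=0 = r0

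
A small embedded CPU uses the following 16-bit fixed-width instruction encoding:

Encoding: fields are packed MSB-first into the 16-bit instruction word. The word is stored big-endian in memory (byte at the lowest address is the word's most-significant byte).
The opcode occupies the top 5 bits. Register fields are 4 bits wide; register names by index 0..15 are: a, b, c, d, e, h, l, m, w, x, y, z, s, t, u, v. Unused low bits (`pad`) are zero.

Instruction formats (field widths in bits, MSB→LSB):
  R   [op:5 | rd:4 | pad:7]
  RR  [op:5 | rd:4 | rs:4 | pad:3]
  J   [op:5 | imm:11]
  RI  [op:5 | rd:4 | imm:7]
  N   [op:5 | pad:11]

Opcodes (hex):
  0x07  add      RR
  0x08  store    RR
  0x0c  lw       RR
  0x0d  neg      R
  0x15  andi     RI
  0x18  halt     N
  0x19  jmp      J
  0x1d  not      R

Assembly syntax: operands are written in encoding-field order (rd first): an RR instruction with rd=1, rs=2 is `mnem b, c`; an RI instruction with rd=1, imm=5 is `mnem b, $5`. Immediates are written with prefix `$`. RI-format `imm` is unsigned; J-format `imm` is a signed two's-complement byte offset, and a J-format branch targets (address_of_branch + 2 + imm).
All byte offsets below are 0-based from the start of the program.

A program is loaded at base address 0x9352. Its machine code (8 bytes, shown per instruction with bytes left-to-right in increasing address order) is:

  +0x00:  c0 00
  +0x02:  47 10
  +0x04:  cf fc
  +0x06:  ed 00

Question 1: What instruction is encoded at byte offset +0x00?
halt

[00] c0 00 → 0xc000
  op=0xc000>>11=0x18 ⇒ halt (N)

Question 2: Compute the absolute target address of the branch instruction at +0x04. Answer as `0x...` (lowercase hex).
[04] cf fc → 0xcffc
  top 5b → 0x19 → jmp [J]
  [10:0] imm=2044 (s11→-4) = $-4
  target = base 0x9352 + off 0x04 + 2 + imm -4 = 0x9354

0x9354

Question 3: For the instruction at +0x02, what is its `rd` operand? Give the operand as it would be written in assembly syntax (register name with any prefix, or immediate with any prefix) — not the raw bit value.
+0x02: 47 10 ⇒ word 0x4710 (big)
  top 5b → 0x8 → store [RR]
  rd: (w>>7)&0xf=0xe → u
  rs: (w>>3)&0xf=0x2 → c

u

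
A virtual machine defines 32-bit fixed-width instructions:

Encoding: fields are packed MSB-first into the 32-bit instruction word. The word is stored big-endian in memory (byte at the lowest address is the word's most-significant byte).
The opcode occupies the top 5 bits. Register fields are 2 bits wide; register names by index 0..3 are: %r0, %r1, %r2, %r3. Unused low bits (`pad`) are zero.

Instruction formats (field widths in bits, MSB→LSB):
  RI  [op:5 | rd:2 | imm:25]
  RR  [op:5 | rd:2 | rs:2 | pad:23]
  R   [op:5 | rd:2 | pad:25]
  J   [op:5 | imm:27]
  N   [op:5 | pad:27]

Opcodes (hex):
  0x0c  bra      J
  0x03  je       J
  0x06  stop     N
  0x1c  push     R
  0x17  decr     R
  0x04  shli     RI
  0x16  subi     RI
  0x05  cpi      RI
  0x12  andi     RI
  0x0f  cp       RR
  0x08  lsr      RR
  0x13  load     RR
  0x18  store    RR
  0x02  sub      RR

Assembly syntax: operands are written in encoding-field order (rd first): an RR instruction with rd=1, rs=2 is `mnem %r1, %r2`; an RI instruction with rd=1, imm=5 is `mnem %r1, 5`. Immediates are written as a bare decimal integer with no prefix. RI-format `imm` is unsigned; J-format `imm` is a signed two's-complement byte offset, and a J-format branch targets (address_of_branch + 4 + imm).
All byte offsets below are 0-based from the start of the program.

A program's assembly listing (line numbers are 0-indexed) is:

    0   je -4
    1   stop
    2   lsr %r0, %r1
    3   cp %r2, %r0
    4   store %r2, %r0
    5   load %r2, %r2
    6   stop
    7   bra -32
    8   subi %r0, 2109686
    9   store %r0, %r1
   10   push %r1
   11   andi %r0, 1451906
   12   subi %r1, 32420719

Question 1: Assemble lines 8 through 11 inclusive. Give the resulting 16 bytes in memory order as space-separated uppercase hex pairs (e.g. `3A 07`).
L8: subi op=0x16:5|rd=0:2|imm=2109686:25 ⇒ 0xb02030f6 ⇒ big b0 20 30 f6
L9: store op=0x18:5|rd=0:2|rs=1:2|pad=0:23 ⇒ 0xc0800000 ⇒ big c0 80 00 00
L10: push op=0x1c:5|rd=1:2|pad=0:25 ⇒ 0xe2000000 ⇒ big e2 00 00 00
L11: andi op=0x12:5|rd=0:2|imm=1451906:25 ⇒ 0x90162782 ⇒ big 90 16 27 82

B0 20 30 F6 C0 80 00 00 E2 00 00 00 90 16 27 82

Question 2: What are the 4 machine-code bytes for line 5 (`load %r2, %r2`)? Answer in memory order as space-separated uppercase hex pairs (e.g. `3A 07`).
9D 00 00 00

line 5 (load): pack op=0x13:5|rd=2:2|rs=2:2|pad=0:23 = 0x9d000000; big→ 9d 00 00 00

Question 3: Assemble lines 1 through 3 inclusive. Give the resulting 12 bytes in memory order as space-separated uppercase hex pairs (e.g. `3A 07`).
30 00 00 00 40 80 00 00 7C 00 00 00

L1: stop op=0x6:5|pad=0:27 ⇒ 0x30000000 ⇒ big 30 00 00 00
L2: lsr op=0x8:5|rd=0:2|rs=1:2|pad=0:23 ⇒ 0x40800000 ⇒ big 40 80 00 00
L3: cp op=0xf:5|rd=2:2|rs=0:2|pad=0:23 ⇒ 0x7c000000 ⇒ big 7c 00 00 00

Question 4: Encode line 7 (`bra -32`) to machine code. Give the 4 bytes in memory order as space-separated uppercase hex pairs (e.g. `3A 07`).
L7: bra op=0xc:5|imm=-32:27 ⇒ 0x67ffffe0 ⇒ big 67 ff ff e0

67 FF FF E0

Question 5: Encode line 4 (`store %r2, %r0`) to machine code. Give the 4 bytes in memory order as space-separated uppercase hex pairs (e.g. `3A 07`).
C4 00 00 00

line 4 (store): pack op=0x18:5|rd=2:2|rs=0:2|pad=0:23 = 0xc4000000; big→ c4 00 00 00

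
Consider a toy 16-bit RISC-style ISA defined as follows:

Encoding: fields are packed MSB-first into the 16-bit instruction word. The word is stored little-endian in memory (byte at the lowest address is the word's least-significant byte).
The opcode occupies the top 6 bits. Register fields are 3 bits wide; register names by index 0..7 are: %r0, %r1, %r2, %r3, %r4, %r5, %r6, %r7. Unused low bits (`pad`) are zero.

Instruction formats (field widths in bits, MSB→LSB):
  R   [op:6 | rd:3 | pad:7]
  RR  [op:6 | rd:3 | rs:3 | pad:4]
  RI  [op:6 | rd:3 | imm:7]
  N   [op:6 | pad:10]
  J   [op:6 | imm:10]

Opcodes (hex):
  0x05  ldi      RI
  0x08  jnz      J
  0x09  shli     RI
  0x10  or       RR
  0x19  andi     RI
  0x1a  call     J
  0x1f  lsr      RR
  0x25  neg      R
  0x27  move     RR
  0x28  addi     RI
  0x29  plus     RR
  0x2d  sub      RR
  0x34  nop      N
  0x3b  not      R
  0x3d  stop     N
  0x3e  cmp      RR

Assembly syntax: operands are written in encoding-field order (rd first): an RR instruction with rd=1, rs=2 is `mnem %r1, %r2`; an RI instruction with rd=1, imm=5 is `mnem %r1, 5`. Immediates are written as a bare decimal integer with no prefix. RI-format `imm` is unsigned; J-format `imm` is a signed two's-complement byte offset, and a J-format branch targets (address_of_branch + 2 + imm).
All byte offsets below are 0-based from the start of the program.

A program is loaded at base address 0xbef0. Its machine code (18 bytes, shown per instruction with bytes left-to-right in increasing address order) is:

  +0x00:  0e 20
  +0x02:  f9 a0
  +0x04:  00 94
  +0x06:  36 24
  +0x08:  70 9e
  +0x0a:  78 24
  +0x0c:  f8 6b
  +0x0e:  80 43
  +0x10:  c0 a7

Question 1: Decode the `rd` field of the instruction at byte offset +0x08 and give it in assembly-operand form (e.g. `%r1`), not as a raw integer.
[08] 70 9e → 0x9e70
  opcode bits[15:10]=0x27: move/RR
  rd: (w>>7)&0x7=0x4 → %r4
  rs: (w>>4)&0x7=0x7 → %r7

%r4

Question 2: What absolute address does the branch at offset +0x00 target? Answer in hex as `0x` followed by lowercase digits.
0xbf00

+0x00: 0e 20 ⇒ word 0x200e (little)
  opcode bits[15:10]=0x8: jnz/J
  imm: (w>>0)&0x3ff=0xe → 14
  target = base 0xbef0 + off 0x00 + 2 + imm 14 = 0xbf00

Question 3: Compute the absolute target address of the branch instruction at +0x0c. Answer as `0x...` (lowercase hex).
off 0x0c: read f8 6b as little → 0x6bf8
  opcode bits[15:10]=0x1a: call/J
  imm@[9:0]=0x3f8 (s10→-8) ⇒ -8
  target = base 0xbef0 + off 0x0c + 2 + imm -8 = 0xbef6

0xbef6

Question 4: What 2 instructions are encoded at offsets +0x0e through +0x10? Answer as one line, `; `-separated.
off 0x0e: read 80 43 as little → 0x4380
  opcode bits[15:10]=0x10: or/RR
  [9:7] rd=7 = %r7
  [6:4] rs=0 = %r0
off 0x10: read c0 a7 as little → 0xa7c0
  opcode bits[15:10]=0x29: plus/RR
  [9:7] rd=7 = %r7
  [6:4] rs=4 = %r4

or %r7, %r0; plus %r7, %r4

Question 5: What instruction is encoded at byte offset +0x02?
@+02  little-endian(f9 a0) = 0xa0f9
  op=0xa0f9>>10=0x28 ⇒ addi (RI)
  rd: (w>>7)&0x7=0x1 → %r1
  imm: (w>>0)&0x7f=0x79 → 121

addi %r1, 121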